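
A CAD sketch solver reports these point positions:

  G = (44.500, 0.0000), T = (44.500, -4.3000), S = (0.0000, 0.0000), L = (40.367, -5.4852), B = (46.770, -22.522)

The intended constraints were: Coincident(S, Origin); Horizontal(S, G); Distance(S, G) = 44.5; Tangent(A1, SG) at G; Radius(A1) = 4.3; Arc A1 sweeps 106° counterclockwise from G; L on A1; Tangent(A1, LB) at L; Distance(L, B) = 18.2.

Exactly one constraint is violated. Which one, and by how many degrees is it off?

Tangent(A1, LB) at L — off by 4.60°.

S = (0.00, 0.00) ✓; S.y = 0.00, G.y = 0.00 ✓; |SG| = 44.50 ✓; ∠(TG, GS) = 90.00° ✓; |TG| = 4.300 ✓; bearing(T→L) − bearing(T→G) = 106.0° ✓; |TL| = 4.300 ✓; ∠(TL, LB) = 85.40° ✗; |LB| = 18.20 ✓.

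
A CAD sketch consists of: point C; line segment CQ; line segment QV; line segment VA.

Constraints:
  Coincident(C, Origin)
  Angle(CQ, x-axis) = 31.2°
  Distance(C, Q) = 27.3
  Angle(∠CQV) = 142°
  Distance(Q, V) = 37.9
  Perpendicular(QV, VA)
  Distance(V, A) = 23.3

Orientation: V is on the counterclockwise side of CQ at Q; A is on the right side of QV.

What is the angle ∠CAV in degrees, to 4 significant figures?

55.98°

C is at the origin; CQ runs at 31.2° with length 27.3, so Q = 27.3·(cos 31.2°, sin 31.2°) = (23.35, 14.14). ∠CQV = 142.0°, so QV runs at 31.2° + (180° − 142.0°) = 69.20° from the x-axis; with |QV| = 37.9, V = Q + 37.9·(cos 69.20°, sin 69.20°) = (36.81, 49.57). QV ⟂ VA; with |VA| = 23.3 on the right of QV, A = V + 23.3·(0.9348, -0.3551) = (58.59, 41.30). Then cos ∠CAV = AC·AV / (|AC||AV|), giving 55.98°.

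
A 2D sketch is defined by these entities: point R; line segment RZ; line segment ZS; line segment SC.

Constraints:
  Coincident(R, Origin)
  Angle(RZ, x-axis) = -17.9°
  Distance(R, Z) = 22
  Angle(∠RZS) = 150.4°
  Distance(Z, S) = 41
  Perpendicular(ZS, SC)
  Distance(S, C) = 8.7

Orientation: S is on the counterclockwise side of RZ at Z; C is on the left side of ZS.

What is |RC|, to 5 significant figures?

60.168

∠RZS = 150.4°, so ZS runs at -17.9° + (180° − 150.4°) = 11.700° from the x-axis; with |ZS| = 41.0, S = Z + 41.0·(cos 11.700°, sin 11.700°) = (61.083, 1.5524). ZS is perpendicular to SC; with |SC| = 8.7 on the left of ZS, C = S + 8.7·(-0.20279, 0.97922) = (59.319, 10.072). Then |RC| = |C − R| = 60.168.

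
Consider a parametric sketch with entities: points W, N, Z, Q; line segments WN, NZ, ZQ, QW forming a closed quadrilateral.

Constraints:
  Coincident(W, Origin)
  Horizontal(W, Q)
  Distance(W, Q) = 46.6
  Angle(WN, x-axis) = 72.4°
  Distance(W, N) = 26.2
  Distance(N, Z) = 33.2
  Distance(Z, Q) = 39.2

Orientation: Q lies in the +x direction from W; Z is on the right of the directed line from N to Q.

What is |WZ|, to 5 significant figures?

11.665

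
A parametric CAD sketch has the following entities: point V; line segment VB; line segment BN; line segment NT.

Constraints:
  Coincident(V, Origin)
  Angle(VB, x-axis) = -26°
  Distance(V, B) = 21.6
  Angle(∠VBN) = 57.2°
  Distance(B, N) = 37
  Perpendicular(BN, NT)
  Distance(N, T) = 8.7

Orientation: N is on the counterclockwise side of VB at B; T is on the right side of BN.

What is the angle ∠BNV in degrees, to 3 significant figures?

35.7°

V is at the origin; VB runs at -26.0° with length 21.6, so B = 21.6·(cos -26.0°, sin -26.0°) = (19.4, -9.47). ∠VBN = 57.2°, so BN runs at -26.0° + (180° − 57.2°) = 96.8° from the x-axis; with |BN| = 37.0, N = B + 37.0·(cos 96.8°, sin 96.8°) = (15.0, 27.3). Then cos ∠BNV = NB·NV / (|NB||NV|), giving 35.7°.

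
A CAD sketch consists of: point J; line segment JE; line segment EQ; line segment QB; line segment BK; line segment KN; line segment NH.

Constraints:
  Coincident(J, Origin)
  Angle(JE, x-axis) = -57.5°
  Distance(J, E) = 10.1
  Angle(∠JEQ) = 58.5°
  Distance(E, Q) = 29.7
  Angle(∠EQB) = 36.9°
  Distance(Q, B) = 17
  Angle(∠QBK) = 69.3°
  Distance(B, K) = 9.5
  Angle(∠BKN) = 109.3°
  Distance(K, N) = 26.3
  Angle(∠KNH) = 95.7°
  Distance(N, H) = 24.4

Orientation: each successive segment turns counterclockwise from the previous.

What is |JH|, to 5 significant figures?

45.876

J is at the origin; JE runs at -57.5° with length 10.1, so E = (5.4267, -8.5183). ∠JEQ = 58.5° gives EQ at 64.000° from the x-axis; with |EQ| = 29.7, Q = (18.446, 18.176). ∠EQB = 36.9° gives QB at -152.90° from the x-axis; with |QB| = 17.0, B = (3.3127, 10.432). ∠QBK = 69.3° gives BK at -42.200° from the x-axis; with |BK| = 9.5, K = (10.350, 4.0503). ∠BKN = 109.3° gives KN at 28.500° from the x-axis; with |KN| = 26.3, N = (33.463, 16.600). ∠KNH = 95.7° gives NH at 112.80° from the x-axis; with |NH| = 24.4, H = (24.008, 39.093). Then |JH| = |H − J| = 45.876.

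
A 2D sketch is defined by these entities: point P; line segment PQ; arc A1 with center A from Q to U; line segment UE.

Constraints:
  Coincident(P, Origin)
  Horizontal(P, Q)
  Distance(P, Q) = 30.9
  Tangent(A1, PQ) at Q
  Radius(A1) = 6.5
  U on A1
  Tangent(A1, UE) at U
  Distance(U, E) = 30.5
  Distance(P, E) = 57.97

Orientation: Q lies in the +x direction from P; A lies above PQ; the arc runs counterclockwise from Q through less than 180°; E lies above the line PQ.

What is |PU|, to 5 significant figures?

37.202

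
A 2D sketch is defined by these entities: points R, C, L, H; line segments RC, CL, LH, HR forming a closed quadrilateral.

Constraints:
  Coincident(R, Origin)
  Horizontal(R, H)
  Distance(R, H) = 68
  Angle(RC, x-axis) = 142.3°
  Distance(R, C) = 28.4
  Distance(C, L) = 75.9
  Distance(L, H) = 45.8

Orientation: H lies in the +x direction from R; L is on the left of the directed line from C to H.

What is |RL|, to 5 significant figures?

64.720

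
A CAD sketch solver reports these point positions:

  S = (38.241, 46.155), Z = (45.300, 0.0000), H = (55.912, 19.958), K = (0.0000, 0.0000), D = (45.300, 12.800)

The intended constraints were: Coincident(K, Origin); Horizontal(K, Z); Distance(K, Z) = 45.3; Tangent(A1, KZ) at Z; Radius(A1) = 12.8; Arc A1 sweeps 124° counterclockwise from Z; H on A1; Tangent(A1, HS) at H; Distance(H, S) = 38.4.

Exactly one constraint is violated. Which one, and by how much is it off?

Distance(H, S) = 38.4 — off by 6.80.

K = (0.00, 0.00) ✓; K.y = 0.00, Z.y = 0.00 ✓; |KZ| = 45.30 ✓; ∠(DZ, ZK) = 90.00° ✓; |DZ| = 12.80 ✓; bearing(D→H) − bearing(D→Z) = 124.0° ✓; |DH| = 12.80 ✓; ∠(DH, HS) = 90.00° ✓; |HS| = 31.60 ✗.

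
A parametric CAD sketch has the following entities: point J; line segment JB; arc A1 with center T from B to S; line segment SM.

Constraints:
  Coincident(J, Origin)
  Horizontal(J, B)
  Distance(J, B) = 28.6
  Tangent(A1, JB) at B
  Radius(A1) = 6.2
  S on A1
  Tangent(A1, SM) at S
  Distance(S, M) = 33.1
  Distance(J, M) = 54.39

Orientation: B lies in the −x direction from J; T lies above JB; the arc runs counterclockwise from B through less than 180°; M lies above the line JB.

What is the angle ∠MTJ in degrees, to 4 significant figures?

119.4°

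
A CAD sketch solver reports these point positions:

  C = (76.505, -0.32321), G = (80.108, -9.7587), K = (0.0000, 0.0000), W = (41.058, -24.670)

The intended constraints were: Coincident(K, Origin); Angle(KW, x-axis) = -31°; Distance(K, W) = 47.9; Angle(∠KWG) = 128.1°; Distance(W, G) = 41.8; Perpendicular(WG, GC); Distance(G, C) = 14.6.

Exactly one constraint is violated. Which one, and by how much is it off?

Distance(G, C) = 14.6 — off by 4.50.

K = (0.00, 0.00) ✓; KW at -31.00° ✓; |KW| = 47.90 ✓; ∠KWG = 128.1° ✓; |WG| = 41.80 ✓; ∠(WG, GC) = 90.00° ✓; |GC| = 10.10 ✗.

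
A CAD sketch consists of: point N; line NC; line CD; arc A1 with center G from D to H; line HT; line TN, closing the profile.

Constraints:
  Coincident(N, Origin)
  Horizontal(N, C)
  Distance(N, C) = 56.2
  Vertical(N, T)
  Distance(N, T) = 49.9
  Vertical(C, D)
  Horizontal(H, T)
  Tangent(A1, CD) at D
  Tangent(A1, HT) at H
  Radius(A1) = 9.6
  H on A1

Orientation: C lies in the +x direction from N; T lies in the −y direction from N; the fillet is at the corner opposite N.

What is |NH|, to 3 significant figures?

68.3

N is at the origin; NC is horizontal with |NC| = 56.2 and C on the +x side, so C = (56.2, 0.00). NT is vertical with |NT| = 49.9 and T on the −y side, so T = (0.00, -49.9). The virtual corner opposite N is at (56.2, -49.9). Tangency of A1 to CD means the radius GD is perpendicular to CD and the tangent condition forces GH to be normal to HT, with radius 9.6, so the center G sits 9.6 in from both sides at G = (46.6, -40.3). That places the tangent points at D = (56.2, -40.3) on CD and H = (46.6, -49.9) on HT. Then |NH| = |H − N| = 68.3.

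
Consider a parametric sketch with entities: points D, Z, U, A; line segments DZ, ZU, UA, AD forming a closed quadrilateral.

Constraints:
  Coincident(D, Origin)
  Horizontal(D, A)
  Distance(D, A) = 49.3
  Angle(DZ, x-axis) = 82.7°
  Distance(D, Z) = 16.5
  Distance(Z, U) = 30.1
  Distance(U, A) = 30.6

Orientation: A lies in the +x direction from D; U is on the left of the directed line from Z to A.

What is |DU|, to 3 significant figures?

39.6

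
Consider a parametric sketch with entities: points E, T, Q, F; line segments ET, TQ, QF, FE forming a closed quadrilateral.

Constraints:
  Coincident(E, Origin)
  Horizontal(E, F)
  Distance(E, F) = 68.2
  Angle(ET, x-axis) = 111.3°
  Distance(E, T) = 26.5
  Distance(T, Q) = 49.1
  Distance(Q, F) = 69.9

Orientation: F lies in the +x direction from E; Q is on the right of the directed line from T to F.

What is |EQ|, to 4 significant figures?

23.07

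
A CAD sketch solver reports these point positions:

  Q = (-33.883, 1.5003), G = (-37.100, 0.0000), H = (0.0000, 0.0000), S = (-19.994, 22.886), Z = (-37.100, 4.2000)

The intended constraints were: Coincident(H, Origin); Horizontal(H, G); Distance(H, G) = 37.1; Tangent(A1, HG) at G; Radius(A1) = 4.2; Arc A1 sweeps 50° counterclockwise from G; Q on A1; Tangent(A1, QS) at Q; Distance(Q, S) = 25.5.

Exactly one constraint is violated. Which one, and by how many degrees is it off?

Tangent(A1, QS) at Q — off by 7.00°.

H = (0.00, 0.00) ✓; H.y = 0.00, G.y = 0.00 ✓; |HG| = 37.10 ✓; ∠(ZG, GH) = 90.00° ✓; |ZG| = 4.200 ✓; bearing(Z→Q) − bearing(Z→G) = 50.00° ✓; |ZQ| = 4.200 ✓; ∠(ZQ, QS) = 83.00° ✗; |QS| = 25.50 ✓.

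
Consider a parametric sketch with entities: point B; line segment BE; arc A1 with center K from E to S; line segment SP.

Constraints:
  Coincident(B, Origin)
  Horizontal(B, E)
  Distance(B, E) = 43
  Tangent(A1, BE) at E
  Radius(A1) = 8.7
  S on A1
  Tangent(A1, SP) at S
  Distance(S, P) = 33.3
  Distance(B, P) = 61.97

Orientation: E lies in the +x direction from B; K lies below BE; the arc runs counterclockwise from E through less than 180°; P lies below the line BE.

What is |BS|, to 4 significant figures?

36.48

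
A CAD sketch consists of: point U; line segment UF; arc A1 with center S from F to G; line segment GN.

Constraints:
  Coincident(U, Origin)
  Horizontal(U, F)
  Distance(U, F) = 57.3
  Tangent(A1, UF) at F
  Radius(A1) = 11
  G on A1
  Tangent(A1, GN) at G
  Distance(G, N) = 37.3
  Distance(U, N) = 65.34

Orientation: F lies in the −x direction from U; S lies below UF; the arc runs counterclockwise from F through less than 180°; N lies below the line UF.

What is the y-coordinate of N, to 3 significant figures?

-47.8

U is at the origin; U and F share the same y with |UF| = 57.3 and F on the −x side, so F = (-57.3, 0.00). Tangency of A1 to UF means the radius SF is perpendicular to UF, so S = F + (0, -11) = (-57.3, -11.0). Since SG ⟂ GN (tangency), |SN| = √(11.0² + 37.3²) = 38.9 regardless of where G sits on A1. So N lies on both circle(U, 65.34) and circle(S, 38.9); the below-UF intersection is N = (-44.6, -47.8). G is the foot of the tangent from N: G = (-66.3, -17.4).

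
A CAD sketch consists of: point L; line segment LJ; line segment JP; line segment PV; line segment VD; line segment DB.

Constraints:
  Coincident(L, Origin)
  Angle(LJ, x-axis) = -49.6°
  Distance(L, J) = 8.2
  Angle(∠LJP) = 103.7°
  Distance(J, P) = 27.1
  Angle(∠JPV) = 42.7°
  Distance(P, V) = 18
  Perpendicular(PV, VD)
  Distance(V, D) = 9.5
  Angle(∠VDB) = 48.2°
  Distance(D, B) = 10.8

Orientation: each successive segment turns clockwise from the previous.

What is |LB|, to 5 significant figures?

20.379

L is at the origin; LJ runs at -49.6° with length 8.2, so J = (5.3146, -6.2446). ∠LJP = 103.7° gives JP at -125.90° from the x-axis; with |JP| = 27.1, P = (-10.576, -28.197). ∠JPV = 42.7° gives PV at 96.800° from the x-axis; with |PV| = 18.0, V = (-12.707, -10.323). PV ⟂ VD, so VD runs at 6.8000°; with |VD| = 9.5, D = (-3.2742, -9.1985). ∠VDB = 48.2° gives DB at -125.00° from the x-axis; with |DB| = 10.8, B = (-9.4688, -18.045). Then |LB| = |B − L| = 20.379.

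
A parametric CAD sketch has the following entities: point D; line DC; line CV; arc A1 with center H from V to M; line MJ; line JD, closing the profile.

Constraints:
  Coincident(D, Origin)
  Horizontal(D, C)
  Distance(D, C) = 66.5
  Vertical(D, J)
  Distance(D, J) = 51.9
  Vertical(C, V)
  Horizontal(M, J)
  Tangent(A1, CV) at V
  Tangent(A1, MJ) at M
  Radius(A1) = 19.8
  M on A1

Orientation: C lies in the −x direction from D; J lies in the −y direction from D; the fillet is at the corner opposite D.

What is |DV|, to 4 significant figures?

73.84

D is at the origin; DC is horizontal with |DC| = 66.5 and C on the −x side, so C = (-66.50, 0.000). D and J share the same x with |DJ| = 51.9 and J on the −y side, so J = (0.000, -51.90). The virtual corner opposite D is at (-66.50, -51.90). Since A1 is tangent to CV there, HV ⟂ CV and A1 meets MJ tangentially, so HM is at right angles to MJ, with radius 19.8, so the center H sits 19.8 in from both sides at H = (-46.70, -32.10). That places the tangent points at V = (-66.50, -32.10) on CV and M = (-46.70, -51.90) on MJ. Then |DV| = |V − D| = 73.84.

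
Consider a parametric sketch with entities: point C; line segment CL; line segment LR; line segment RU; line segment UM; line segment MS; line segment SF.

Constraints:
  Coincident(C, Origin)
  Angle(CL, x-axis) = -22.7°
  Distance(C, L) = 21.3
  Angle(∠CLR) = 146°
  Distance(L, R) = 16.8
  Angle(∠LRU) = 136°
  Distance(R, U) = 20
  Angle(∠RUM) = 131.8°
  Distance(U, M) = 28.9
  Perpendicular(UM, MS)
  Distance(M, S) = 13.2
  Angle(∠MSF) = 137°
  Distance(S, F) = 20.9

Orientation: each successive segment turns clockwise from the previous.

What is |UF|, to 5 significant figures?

32.030

C is at the origin; CL runs at -22.7° with length 21.3, so L = (19.650, -8.2198). ∠CLR = 146.0° gives LR at -56.700° from the x-axis; with |LR| = 16.8, R = (28.874, -22.261). ∠LRU = 136.0° gives RU at -100.70° from the x-axis; with |RU| = 20.0, U = (25.160, -41.914). ∠RUM = 131.8° gives UM at -148.90° from the x-axis; with |UM| = 28.9, M = (0.41419, -56.841). UM ⟂ MS, so MS runs at 121.10°; with |MS| = 13.2, S = (-6.4040, -45.539). ∠MSF = 137.0° gives SF at 78.100° from the x-axis; with |SF| = 20.9, F = (-2.0944, -25.088). Then |UF| = |F − U| = 32.030.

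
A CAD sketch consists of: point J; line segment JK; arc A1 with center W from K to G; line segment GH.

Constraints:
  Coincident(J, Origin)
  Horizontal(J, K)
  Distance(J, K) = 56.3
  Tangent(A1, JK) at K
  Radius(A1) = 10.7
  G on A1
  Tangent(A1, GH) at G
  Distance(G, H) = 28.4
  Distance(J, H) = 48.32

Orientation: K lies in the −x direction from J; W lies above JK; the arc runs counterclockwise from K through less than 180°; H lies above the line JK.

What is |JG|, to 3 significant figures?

46.9

J is at the origin; J and K share the same y with |JK| = 56.3 and K on the −x side, so K = (-56.3, 0.00). The tangent condition forces WK to be normal to JK, so W = K + (0, 10.7) = (-56.3, 10.7). Since WG ⟂ GH (tangency), |WH| = √(10.7² + 28.4²) = 30.3 regardless of where G sits on A1. So H lies on both circle(J, 48.32) and circle(W, 30.3); the above-JK intersection is H = (-35.5, 32.8). G is the foot of the tangent from H: G = (-46.4, 6.58).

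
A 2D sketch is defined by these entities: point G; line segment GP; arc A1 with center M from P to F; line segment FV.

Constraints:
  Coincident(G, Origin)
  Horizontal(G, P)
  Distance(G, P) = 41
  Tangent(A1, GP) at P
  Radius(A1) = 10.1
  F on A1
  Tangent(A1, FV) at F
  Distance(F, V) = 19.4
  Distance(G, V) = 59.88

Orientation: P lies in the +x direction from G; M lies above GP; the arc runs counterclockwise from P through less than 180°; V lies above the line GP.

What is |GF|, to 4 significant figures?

51.91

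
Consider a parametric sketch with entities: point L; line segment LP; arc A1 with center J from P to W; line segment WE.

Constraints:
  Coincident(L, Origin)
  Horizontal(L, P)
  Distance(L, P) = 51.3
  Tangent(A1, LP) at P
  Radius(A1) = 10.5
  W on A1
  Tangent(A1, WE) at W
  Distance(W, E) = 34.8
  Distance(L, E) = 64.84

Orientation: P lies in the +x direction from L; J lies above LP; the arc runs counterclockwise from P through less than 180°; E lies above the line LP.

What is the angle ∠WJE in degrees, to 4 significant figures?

73.21°

Checks: |JW| = 10.50 ✓; ∠(JW, WE) = 90.00° ✓; |WE| = 34.80 ✓; |LE| = 64.84 ✓.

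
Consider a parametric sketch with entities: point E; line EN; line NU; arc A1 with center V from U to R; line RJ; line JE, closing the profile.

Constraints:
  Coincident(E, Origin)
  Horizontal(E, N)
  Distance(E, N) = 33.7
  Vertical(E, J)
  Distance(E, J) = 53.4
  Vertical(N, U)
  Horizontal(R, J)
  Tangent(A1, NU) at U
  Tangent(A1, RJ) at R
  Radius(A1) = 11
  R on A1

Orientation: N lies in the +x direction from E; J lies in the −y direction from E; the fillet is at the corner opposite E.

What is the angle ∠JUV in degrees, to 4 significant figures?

18.08°

The virtual corner opposite E is at (33.70, -53.40). Tangency of A1 to NU means the radius VU is perpendicular to NU and since A1 is tangent to RJ there, VR ⟂ RJ, with radius 11.0, so the center V sits 11.0 in from both sides at V = (22.70, -42.40). That places the tangent points at U = (33.70, -42.40) on NU and R = (22.70, -53.40) on RJ. Then cos ∠JUV = UJ·UV / (|UJ||UV|), giving 18.08°.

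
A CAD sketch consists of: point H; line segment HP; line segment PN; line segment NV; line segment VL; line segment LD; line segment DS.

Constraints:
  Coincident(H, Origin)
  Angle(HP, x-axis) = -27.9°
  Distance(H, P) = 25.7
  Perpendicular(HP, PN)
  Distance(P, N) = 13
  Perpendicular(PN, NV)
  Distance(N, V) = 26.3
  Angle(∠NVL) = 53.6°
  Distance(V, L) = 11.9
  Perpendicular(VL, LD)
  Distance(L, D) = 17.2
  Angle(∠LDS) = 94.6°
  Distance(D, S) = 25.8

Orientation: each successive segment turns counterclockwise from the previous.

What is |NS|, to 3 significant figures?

29.5

H is at the origin; HP runs at -27.9° with length 25.7, so P = (22.7, -12.0). The perpendicularity gives PN at right angles to HP, so PN runs at 62.1°; with |PN| = 13.0, N = (28.8, -0.537). PN is perpendicular to NV, so NV runs at 152°; with |NV| = 26.3, V = (5.55, 11.8). ∠NVL = 53.6° gives VL at -81.5° from the x-axis; with |VL| = 11.9, L = (7.31, 0.000422). VL is perpendicular to LD, so LD runs at 8.50°; with |LD| = 17.2, D = (24.3, 2.54). ∠LDS = 94.6° gives DS at 93.9° from the x-axis; with |DS| = 25.8, S = (22.6, 28.3). Then |NS| = |S − N| = 29.5.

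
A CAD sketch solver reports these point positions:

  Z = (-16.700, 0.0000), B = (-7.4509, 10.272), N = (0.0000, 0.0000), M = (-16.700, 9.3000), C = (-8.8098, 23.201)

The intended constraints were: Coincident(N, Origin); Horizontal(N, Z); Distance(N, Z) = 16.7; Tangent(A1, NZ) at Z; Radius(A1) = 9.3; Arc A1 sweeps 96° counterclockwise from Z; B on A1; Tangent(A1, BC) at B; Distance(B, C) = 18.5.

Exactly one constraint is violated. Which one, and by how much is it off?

Distance(B, C) = 18.5 — off by 5.50.

N = (0.00, 0.00) ✓; N.y = 0.00, Z.y = 0.00 ✓; |NZ| = 16.70 ✓; ∠(MZ, ZN) = 90.00° ✓; |MZ| = 9.300 ✓; bearing(M→B) − bearing(M→Z) = 96.00° ✓; |MB| = 9.300 ✓; ∠(MB, BC) = 90.00° ✓; |BC| = 13.00 ✗.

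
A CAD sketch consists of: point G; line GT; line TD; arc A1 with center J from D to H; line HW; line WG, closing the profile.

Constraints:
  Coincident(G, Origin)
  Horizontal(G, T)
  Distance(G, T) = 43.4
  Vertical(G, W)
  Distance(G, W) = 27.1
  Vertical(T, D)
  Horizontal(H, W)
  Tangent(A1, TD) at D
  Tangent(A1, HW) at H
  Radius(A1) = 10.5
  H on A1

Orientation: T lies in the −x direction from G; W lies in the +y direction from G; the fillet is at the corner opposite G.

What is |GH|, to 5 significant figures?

42.624

The virtual corner opposite G is at (-43.400, 27.100). Since A1 is tangent to TD there, JD ⟂ TD and A1 meets HW tangentially, so JH is at right angles to HW, with radius 10.5, so the center J sits 10.5 in from both sides at J = (-32.900, 16.600). That places the tangent points at D = (-43.400, 16.600) on TD and H = (-32.900, 27.100) on HW. Then |GH| = |H − G| = 42.624.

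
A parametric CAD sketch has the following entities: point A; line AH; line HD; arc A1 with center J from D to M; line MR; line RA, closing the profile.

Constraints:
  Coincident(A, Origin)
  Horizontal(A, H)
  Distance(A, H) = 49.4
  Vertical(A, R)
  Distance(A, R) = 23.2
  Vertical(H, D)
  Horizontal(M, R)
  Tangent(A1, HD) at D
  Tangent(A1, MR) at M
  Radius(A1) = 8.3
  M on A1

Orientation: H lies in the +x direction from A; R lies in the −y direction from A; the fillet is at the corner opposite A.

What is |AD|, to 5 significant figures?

51.598

A is at the origin; AH is horizontal with |AH| = 49.4 and H on the +x side, so H = (49.400, 0.0000). A and R share the same x with |AR| = 23.2 and R on the −y side, so R = (0.0000, -23.200). The virtual corner opposite A is at (49.400, -23.200). Tangency of A1 to HD means the radius JD is perpendicular to HD and the tangent condition forces JM to be normal to MR, with radius 8.3, so the center J sits 8.3 in from both sides at J = (41.100, -14.900). That places the tangent points at D = (49.400, -14.900) on HD and M = (41.100, -23.200) on MR. Then |AD| = |D − A| = 51.598.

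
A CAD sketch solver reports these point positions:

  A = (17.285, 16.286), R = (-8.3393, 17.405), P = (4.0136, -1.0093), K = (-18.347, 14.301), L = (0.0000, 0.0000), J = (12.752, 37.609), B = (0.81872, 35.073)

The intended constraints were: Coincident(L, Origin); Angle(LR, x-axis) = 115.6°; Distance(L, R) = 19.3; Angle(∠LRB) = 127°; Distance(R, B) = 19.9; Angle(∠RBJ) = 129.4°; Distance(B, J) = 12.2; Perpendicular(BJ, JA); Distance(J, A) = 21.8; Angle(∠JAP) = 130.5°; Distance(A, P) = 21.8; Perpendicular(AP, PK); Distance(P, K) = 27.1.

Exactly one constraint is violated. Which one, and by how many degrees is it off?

Perpendicular(AP, PK) — off by 3.10°.

L = (0.00, 0.00) ✓; LR at 115.6° ✓; |LR| = 19.30 ✓; ∠LRB = 127.0° ✓; |RB| = 19.90 ✓; ∠RBJ = 129.4° ✓; |BJ| = 12.20 ✓; ∠(BJ, JA) = 90.00° ✓; |JA| = 21.80 ✓; ∠JAP = 130.5° ✓; |AP| = 21.80 ✓; ∠(AP, PK) = 86.90° ✗; |PK| = 27.10 ✓.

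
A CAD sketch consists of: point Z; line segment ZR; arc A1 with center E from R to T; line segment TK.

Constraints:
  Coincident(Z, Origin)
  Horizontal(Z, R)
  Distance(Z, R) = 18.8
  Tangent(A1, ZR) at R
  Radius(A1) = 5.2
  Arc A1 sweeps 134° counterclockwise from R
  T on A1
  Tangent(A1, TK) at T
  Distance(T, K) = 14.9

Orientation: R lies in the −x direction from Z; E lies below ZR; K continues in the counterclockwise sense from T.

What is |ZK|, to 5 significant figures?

23.023

On A1, R sits at bearing 90° from E; a 134° counterclockwise sweep puts T at bearing 224°, so T = E + 5.2·(cos 224°, sin 224°) = (-22.541, -8.8122). A1 meets TK tangentially, so ET is at right angles to TK, so TK runs along (−sin 224°, cos 224°); with |TK| = 14.9, K = (-12.190, -19.530). Then |ZK| = |K − Z| = 23.023.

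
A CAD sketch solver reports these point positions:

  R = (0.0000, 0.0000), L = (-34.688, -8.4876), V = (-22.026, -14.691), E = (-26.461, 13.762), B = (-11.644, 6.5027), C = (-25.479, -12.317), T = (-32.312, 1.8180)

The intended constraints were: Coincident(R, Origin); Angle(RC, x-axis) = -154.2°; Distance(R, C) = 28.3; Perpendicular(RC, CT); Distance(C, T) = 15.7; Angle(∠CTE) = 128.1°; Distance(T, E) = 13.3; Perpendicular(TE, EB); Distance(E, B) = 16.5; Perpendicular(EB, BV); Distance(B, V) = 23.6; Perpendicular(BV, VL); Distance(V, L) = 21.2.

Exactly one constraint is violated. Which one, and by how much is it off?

Distance(V, L) = 21.2 — off by 7.10.

R = (0.00, 0.00) ✓; RC at -154.2° ✓; |RC| = 28.30 ✓; ∠(RC, CT) = 90.00° ✓; |CT| = 15.70 ✓; ∠CTE = 128.1° ✓; |TE| = 13.30 ✓; ∠(TE, EB) = 90.00° ✓; |EB| = 16.50 ✓; ∠(EB, BV) = 90.00° ✓; |BV| = 23.60 ✓; ∠(BV, VL) = 90.00° ✓; |VL| = 14.10 ✗.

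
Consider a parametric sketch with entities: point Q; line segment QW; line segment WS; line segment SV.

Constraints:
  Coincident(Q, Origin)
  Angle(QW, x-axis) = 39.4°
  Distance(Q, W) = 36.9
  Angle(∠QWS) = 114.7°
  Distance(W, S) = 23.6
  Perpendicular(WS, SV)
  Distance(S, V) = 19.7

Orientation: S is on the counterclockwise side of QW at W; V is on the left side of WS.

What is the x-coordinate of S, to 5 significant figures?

22.525

Q is at the origin; QW runs at 39.4° with length 36.9, so W = 36.9·(cos 39.4°, sin 39.4°) = (28.514, 23.422). ∠QWS = 114.7°, so WS runs at 39.4° + (180° − 114.7°) = 104.70° from the x-axis; with |WS| = 23.6, S = W + 23.6·(cos 104.70°, sin 104.70°) = (22.525, 46.249). So S.x = 22.525.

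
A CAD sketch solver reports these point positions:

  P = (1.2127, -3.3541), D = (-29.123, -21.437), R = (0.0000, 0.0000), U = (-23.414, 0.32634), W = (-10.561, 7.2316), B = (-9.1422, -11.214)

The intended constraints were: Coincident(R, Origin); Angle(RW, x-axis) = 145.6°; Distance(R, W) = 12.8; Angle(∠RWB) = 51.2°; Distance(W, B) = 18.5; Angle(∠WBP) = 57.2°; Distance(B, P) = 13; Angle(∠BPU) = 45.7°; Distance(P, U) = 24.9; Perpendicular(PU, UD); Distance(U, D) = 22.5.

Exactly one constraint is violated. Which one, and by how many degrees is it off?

Perpendicular(PU, UD) — off by 6.20°.

R = (0.00, 0.00) ✓; RW at 145.6° ✓; |RW| = 12.80 ✓; ∠RWB = 51.20° ✓; |WB| = 18.50 ✓; ∠WBP = 57.20° ✓; |BP| = 13.00 ✓; ∠BPU = 45.70° ✓; |PU| = 24.90 ✓; ∠(PU, UD) = 83.80° ✗; |UD| = 22.50 ✓.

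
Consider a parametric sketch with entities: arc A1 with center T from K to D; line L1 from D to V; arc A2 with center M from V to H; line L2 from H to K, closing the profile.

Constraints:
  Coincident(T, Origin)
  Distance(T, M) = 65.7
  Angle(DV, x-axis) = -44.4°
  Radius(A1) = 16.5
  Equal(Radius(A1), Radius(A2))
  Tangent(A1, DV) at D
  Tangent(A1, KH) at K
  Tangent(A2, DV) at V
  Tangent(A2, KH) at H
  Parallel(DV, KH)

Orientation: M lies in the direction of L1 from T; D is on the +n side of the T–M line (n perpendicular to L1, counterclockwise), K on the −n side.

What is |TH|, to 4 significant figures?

67.74

The slot axis is L1's direction at -44.4°, so u = (cos -44.4°, sin -44.4°) = (0.7145, -0.6997) and n = (−sin -44.4°, cos -44.4°) = (0.6997, 0.7145). T is at the origin and M lies 65.7 along u from T, so M = 65.7·u = (46.94, -45.97). Tangency of A1 to both parallel lines with radius 16.5 puts D and K at T ± 16.5·n: D = (11.54, 11.79), K = (-11.54, -11.79). Equal radii place V and H the same way about M: V = M + 16.5·n = (58.49, -34.18), H = M − 16.5·n = (35.40, -57.76). Then |TH| = |H − T| = 67.74.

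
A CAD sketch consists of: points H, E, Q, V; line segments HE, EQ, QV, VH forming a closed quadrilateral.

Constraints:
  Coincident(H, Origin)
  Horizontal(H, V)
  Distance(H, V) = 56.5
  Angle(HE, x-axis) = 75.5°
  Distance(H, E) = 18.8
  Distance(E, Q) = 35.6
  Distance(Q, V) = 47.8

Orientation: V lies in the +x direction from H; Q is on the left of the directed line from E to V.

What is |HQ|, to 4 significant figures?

52.05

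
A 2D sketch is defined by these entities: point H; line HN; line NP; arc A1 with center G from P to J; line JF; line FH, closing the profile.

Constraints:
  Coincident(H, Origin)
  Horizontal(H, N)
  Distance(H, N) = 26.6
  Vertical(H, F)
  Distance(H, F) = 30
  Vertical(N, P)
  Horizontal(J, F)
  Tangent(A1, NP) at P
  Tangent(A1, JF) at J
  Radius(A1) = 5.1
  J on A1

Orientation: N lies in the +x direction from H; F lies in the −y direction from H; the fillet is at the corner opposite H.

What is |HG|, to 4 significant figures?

32.90

H is at the origin; H and N share the same y with |HN| = 26.6 and N on the +x side, so N = (26.60, 0.000). H and F share the same x with |HF| = 30.0 and F on the −y side, so F = (0.000, -30.00). The virtual corner opposite H is at (26.60, -30.00). A1 meets NP tangentially, so GP is at right angles to NP and the tangent condition forces GJ to be normal to JF, with radius 5.1, so the center G sits 5.1 in from both sides at G = (21.50, -24.90). Then |HG| = |G − H| = 32.90.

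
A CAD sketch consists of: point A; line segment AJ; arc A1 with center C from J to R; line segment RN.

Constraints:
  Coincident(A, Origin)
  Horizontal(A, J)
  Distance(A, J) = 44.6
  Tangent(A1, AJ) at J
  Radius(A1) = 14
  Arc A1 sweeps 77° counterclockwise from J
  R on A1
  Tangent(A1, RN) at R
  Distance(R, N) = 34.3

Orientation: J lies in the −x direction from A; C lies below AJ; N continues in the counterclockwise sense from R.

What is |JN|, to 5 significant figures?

49.154

A is at the origin; AJ is horizontal with |AJ| = 44.6 and J on the −x side, so J = (-44.600, 0.0000). The tangent condition forces CJ to be normal to AJ, so C = J + (0, -14) = (-44.600, -14.000). On A1, J sits at bearing 90° from C; a 77° counterclockwise sweep puts R at bearing 167°, so R = C + 14.0·(cos 167°, sin 167°) = (-58.241, -10.851). Tangency of A1 to RN means the radius CR is perpendicular to RN, so RN runs along (−sin 167°, cos 167°); with |RN| = 34.3, N = (-65.957, -44.272). Then |JN| = |N − J| = 49.154.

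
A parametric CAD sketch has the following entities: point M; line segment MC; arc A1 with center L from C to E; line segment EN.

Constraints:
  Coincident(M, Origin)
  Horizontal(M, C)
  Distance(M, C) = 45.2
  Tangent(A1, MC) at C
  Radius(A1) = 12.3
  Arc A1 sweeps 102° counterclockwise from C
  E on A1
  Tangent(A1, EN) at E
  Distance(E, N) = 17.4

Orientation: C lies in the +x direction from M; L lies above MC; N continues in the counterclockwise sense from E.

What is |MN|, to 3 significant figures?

62.4

On A1, C sits at bearing -90° from L; a 102° counterclockwise sweep puts E at bearing 12°, so E = L + 12.3·(cos 12°, sin 12°) = (57.2, 14.9). Since A1 is tangent to EN there, LE ⟂ EN, so EN runs along (−sin 12°, cos 12°); with |EN| = 17.4, N = (53.6, 31.9). Then |MN| = |N − M| = 62.4.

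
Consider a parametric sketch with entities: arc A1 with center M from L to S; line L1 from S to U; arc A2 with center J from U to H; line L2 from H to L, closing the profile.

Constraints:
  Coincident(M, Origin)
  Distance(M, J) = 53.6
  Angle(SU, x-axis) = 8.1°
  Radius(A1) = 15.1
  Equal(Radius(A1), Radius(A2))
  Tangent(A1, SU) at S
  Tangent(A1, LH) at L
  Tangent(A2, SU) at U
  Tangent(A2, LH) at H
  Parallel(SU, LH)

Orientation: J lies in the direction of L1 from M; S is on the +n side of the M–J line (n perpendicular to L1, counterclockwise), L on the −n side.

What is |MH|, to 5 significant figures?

55.686

The slot axis is L1's direction at 8.1°, so u = (cos 8.1°, sin 8.1°) = (0.99002, 0.14090) and n = (−sin 8.1°, cos 8.1°) = (-0.14090, 0.99002). M is at the origin and J lies 53.6 along u from M, so J = 53.6·u = (53.065, 7.5523). Tangency of A1 to both parallel lines with radius 15.1 puts S and L at M ± 15.1·n: S = (-2.1276, 14.949), L = (2.1276, -14.949). Equal radii place U and H the same way about J: U = J + 15.1·n = (50.938, 22.502), H = J − 15.1·n = (55.193, -7.3971). Then |MH| = |H − M| = 55.686.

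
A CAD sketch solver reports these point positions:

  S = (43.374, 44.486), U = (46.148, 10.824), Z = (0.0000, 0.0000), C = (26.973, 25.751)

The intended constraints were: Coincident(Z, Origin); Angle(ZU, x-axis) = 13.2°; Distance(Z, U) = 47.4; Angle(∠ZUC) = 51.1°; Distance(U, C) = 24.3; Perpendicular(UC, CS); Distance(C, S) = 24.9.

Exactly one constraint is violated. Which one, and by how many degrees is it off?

Perpendicular(UC, CS) — off by 3.30°.

Z = (0.00, 0.00) ✓; ZU at 13.20° ✓; |ZU| = 47.40 ✓; ∠ZUC = 51.10° ✓; |UC| = 24.30 ✓; ∠(UC, CS) = 93.30° ✗; |CS| = 24.90 ✓.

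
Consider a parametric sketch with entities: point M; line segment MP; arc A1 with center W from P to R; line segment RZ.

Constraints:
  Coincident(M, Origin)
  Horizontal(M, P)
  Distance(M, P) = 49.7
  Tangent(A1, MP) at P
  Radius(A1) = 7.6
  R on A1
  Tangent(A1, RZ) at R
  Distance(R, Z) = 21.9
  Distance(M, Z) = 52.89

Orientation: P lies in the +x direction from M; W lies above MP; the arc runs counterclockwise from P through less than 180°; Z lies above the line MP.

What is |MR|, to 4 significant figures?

57.22

M is at the origin; M and P share the same y with |MP| = 49.7 and P on the +x side, so P = (49.70, 0.000). The tangent condition forces WP to be normal to MP, so W = P + (0, 7.6) = (49.70, 7.600). Since WR ⟂ RZ (tangency), |WZ| = √(7.6² + 21.9²) = 23.18 regardless of where R sits on A1. So Z lies on both circle(M, 52.89) and circle(W, 23.18); the above-MP intersection is Z = (43.59, 29.96). R is the foot of the tangent from Z: R = (55.97, 11.90).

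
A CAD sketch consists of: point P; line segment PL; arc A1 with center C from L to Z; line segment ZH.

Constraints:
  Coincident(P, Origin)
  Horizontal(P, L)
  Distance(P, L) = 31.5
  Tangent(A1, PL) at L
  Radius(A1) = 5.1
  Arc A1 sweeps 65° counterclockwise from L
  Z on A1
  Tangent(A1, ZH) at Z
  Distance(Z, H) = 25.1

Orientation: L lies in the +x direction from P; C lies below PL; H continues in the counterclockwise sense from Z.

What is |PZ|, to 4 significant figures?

27.04

P is at the origin; P and L share the same y with |PL| = 31.5 and L on the +x side, so L = (31.50, 0.000). Tangency of A1 to PL means the radius CL is perpendicular to PL, so C = L + (0, -5.1) = (31.50, -5.100). On A1, L sits at bearing 90° from C; a 65° counterclockwise sweep puts Z at bearing 155°, so Z = C + 5.1·(cos 155°, sin 155°) = (26.88, -2.945). Then |PZ| = |Z − P| = 27.04.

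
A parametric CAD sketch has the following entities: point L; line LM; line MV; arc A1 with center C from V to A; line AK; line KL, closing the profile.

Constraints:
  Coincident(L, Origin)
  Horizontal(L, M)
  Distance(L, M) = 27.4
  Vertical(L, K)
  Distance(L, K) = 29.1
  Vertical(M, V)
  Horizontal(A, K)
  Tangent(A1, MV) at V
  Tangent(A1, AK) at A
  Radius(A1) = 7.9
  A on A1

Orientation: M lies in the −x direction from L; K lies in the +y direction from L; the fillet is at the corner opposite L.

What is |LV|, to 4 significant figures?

34.64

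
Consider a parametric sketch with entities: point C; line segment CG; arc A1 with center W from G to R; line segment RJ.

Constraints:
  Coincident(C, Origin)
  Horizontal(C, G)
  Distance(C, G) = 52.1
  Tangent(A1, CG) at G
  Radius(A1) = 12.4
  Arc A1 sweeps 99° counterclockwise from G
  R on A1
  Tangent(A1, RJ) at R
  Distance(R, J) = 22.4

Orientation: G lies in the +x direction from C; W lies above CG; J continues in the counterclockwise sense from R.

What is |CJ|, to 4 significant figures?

70.93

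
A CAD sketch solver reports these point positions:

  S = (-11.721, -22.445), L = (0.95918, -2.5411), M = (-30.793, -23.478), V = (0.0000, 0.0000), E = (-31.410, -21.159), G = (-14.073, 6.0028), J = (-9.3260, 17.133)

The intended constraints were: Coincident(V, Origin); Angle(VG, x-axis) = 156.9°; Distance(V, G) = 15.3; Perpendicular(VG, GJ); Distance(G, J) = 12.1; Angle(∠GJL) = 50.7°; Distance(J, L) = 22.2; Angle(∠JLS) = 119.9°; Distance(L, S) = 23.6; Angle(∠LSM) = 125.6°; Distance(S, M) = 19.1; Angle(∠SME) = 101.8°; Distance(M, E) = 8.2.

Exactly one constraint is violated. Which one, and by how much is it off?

Distance(M, E) = 8.2 — off by 5.80.

V = (0.00, 0.00) ✓; VG at 156.9° ✓; |VG| = 15.30 ✓; ∠(VG, GJ) = 90.00° ✓; |GJ| = 12.10 ✓; ∠GJL = 50.70° ✓; |JL| = 22.20 ✓; ∠JLS = 119.9° ✓; |LS| = 23.60 ✓; ∠LSM = 125.6° ✓; |SM| = 19.10 ✓; ∠SME = 101.8° ✓; |ME| = 2.400 ✗.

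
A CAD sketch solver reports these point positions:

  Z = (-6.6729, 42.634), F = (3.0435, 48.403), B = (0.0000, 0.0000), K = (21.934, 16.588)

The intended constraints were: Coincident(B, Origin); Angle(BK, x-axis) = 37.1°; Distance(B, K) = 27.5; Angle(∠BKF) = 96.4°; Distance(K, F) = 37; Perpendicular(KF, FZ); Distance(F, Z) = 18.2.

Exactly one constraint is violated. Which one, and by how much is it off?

Distance(F, Z) = 18.2 — off by 6.90.

B = (0.00, 0.00) ✓; BK at 37.10° ✓; |BK| = 27.50 ✓; ∠BKF = 96.40° ✓; |KF| = 37.00 ✓; ∠(KF, FZ) = 90.00° ✓; |FZ| = 11.30 ✗.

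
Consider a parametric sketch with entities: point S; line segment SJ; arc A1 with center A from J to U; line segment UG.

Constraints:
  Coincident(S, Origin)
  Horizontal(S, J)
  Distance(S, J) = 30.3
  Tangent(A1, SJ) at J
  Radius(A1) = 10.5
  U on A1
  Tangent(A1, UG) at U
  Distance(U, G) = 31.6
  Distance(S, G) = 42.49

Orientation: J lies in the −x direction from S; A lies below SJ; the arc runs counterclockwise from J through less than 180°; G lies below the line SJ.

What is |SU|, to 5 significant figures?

41.676

S is at the origin; SJ is horizontal with |SJ| = 30.3 and J on the −x side, so J = (-30.300, 0.0000). The tangent condition forces AJ to be normal to SJ, so A = J + (0, -10.5) = (-30.300, -10.500). Since AU ⟂ UG (tangency), |AG| = √(10.5² + 31.6²) = 33.299 regardless of where U sits on A1. So G lies on both circle(S, 42.49) and circle(A, 33.299); the below-SJ intersection is G = (-14.642, -39.888). U is the foot of the tangent from G: U = (-37.537, -18.108).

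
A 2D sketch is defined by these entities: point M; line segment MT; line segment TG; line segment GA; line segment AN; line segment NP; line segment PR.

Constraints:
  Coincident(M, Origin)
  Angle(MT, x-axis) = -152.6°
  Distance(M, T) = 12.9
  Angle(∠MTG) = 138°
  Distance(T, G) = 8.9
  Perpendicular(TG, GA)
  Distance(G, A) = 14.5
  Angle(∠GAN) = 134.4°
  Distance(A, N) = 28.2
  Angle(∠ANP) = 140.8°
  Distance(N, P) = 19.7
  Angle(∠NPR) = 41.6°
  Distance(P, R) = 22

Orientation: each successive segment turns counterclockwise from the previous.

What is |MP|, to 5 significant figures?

34.681

M is at the origin; MT runs at -152.6° with length 12.9, so T = (-11.453, -5.9366). ∠MTG = 138.0° gives TG at -110.60° from the x-axis; with |TG| = 8.9, G = (-14.584, -14.268). TG ⟂ GA, so GA runs at -20.600°; with |GA| = 14.5, A = (-1.0113, -19.369). ∠GAN = 134.4° gives AN at 25.000° from the x-axis; with |AN| = 28.2, N = (24.547, -7.4514). ∠ANP = 140.8° gives NP at 64.200° from the x-axis; with |NP| = 19.7, P = (33.121, 10.285). Then |MP| = |P − M| = 34.681.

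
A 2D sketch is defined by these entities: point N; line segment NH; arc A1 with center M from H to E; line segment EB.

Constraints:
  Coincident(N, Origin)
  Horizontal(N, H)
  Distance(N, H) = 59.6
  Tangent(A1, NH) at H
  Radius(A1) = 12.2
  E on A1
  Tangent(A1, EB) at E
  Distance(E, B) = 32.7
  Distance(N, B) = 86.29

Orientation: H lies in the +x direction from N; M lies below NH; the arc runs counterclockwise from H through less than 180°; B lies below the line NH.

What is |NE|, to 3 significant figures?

55.1

Checks: |ME| = 12.20 ✓; ∠(ME, EB) = 90.00° ✓; |EB| = 32.70 ✓; |NB| = 86.29 ✓.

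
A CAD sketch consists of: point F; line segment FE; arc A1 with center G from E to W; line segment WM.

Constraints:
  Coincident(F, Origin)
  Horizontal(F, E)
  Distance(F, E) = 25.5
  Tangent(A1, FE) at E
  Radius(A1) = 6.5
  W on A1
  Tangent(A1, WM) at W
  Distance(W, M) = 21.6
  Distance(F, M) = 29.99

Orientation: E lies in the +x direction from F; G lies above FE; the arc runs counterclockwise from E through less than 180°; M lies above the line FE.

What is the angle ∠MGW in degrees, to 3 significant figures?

73.3°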